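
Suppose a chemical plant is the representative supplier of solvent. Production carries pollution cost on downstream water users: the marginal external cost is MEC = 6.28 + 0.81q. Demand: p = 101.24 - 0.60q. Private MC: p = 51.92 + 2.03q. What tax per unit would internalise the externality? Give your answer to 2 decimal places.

tax = 16.41 per unit

Social marginal cost = private MC + MEC = 58.20 + 2.84q.
Set SMC = demand: 58.20 + 2.84q = 101.24 - 0.60q → q* = 12.5116.
The Pigouvian tax equals MEC at q*: 6.28 + 0.81×12.5116 = 16.4144.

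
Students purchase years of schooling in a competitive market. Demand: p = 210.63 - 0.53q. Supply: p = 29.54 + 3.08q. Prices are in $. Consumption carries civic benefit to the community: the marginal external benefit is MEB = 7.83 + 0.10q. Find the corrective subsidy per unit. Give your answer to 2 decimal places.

subsidy = $13.21 per unit

Social marginal benefit = demand + MEB = 218.46 - 0.43q.
Set SMB = MC: 218.46 - 0.43q = 29.54 + 3.08q → q* = 53.8234.
The Pigouvian subsidy equals MEB at q*: 7.83 + 0.10×53.8234 = 13.2123.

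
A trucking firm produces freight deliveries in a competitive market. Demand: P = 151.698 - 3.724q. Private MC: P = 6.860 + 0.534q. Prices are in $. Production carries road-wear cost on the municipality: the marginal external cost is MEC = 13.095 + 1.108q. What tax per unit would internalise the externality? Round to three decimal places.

Social marginal cost = private MC + MEC = 19.955 + 1.642q.
Set SMC = demand: 19.955 + 1.642q = 151.698 - 3.724q → q* = 24.5514.
The Pigouvian tax equals MEC at q*: 13.095 + 1.108×24.5514 = 40.2980.

tax = $40.298 per unit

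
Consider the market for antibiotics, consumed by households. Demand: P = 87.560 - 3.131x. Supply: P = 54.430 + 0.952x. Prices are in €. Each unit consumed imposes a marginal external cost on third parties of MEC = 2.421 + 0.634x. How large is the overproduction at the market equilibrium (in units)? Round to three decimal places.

Market equilibrium (private): 54.430 + 0.952x = 87.560 - 3.131x → x_m = 8.1141.
Social marginal benefit = demand − MEC = 85.139 - 3.765x.
Set SMB = MC: 85.139 - 3.765x = 54.430 + 0.952x → x* = 6.5103.
Gap = |8.1141 − 6.5103| = 1.6038.

1.604 units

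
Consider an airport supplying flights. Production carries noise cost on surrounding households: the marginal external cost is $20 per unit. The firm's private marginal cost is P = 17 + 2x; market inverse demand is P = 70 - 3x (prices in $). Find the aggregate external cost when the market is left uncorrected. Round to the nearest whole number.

Market equilibrium (private): 17 + 2x = 70 - 3x → x_m = 10.6000.
Total external cost = MEC × x_m = 20 × 10.6000 = 212.0000.

$212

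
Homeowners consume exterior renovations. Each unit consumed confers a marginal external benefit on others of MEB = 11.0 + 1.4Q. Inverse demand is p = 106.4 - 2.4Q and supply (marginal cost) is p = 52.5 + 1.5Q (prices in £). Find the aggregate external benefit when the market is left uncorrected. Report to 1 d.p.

Market equilibrium (private): 52.5 + 1.5Q = 106.4 - 2.4Q → Q_m = 13.8205.
Total external benefit = ∫₀^{Q_m} (11.0 + 1.4Q) dQ = 11.0×13.8205 + ½×1.4×13.8205² = 285.7299.

£285.7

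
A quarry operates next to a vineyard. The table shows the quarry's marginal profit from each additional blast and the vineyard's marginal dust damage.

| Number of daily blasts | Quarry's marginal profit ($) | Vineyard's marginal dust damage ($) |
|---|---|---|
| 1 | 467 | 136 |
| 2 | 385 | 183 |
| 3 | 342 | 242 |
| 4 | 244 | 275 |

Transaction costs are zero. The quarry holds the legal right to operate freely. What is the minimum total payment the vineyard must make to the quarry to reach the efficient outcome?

$244

Left alone the quarry would choose level 4 (marginal profit stays positive).
Efficient level: k* = 3 (marginal profit ≥ marginal dust damage through 3).
The vineyard must at least cover the quarry's forgone profit from cutting 4→3: 244 = 244.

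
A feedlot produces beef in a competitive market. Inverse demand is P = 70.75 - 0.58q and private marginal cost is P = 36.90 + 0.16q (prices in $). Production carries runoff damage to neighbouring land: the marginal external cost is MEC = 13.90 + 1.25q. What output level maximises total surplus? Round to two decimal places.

Social marginal cost = private MC + MEC = 50.80 + 1.41q.
Set SMC = demand: 50.80 + 1.41q = 70.75 - 0.58q → q* = 10.0251.

q* = 10.03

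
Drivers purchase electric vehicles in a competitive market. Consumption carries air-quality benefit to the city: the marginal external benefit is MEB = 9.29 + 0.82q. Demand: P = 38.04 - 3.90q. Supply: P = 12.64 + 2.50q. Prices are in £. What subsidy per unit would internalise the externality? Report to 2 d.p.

subsidy = £14.39 per unit

Social marginal benefit = demand + MEB = 47.33 - 3.08q.
Set SMB = MC: 47.33 - 3.08q = 12.64 + 2.50q → q* = 6.2168.
The Pigouvian subsidy equals MEB at q*: 9.29 + 0.82×6.2168 = 14.3878.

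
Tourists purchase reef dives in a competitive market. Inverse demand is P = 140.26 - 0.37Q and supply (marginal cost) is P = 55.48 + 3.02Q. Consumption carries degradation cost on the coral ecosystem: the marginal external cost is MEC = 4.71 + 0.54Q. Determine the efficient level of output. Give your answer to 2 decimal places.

Q* = 20.37

Social marginal benefit = demand − MEC = 135.55 - 0.91Q.
Set SMB = MC: 135.55 - 0.91Q = 55.48 + 3.02Q → Q* = 20.3740.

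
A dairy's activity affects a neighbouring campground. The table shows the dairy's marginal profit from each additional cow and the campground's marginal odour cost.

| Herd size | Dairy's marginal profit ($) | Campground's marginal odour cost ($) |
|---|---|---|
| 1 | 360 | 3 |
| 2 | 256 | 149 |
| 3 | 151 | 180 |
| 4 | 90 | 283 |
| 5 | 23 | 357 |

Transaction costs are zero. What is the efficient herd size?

2

Bargaining reaches the level where marginal profit last exceeds marginal odour cost.
That holds through level 2 (256 ≥ 149) but not at 3 (151 < 180).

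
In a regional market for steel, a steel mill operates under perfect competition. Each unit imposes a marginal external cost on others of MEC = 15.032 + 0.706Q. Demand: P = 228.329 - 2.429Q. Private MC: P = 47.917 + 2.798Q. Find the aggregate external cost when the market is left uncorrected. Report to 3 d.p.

939.369

Market equilibrium (private): 47.917 + 2.798Q = 228.329 - 2.429Q → Q_m = 34.5154.
Total external cost = ∫₀^{Q_m} (15.032 + 0.706Q) dQ = 15.032×34.5154 + ½×0.706×34.5154² = 939.3689.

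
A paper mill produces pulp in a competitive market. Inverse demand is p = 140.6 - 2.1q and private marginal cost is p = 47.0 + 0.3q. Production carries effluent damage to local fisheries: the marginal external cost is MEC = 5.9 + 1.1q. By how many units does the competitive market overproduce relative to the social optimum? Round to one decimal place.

Market equilibrium (private): 47.0 + 0.3q = 140.6 - 2.1q → q_m = 39.0000.
Social marginal cost = private MC + MEC = 52.9 + 1.4q.
Set SMC = demand: 52.9 + 1.4q = 140.6 - 2.1q → q* = 25.0571.
Gap = |39.0000 − 25.0571| = 13.9429.

13.9 units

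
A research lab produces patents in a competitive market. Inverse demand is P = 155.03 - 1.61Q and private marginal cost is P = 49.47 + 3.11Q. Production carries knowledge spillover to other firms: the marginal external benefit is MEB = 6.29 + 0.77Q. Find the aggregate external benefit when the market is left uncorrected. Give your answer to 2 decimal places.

333.24

Market equilibrium (private): 49.47 + 3.11Q = 155.03 - 1.61Q → Q_m = 22.3644.
Total external benefit = ∫₀^{Q_m} (6.29 + 0.77Q) dQ = 6.29×22.3644 + ½×0.77×22.3644² = 333.2361.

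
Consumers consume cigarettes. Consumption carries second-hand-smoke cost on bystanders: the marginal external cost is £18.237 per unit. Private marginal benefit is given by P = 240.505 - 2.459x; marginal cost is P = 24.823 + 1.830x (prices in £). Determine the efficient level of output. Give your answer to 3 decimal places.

Social marginal benefit = demand − MEC = 222.268 - 2.459x.
Set SMB = MC: 222.268 - 2.459x = 24.823 + 1.830x → x* = 46.0352.

x* = 46.035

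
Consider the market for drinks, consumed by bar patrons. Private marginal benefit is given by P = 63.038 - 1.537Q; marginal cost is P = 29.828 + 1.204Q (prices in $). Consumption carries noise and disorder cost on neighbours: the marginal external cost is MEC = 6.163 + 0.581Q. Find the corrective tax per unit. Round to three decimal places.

Social marginal benefit = demand − MEC = 56.875 - 2.118Q.
Set SMB = MC: 56.875 - 2.118Q = 29.828 + 1.204Q → Q* = 8.1418.
The Pigouvian tax equals MEC at Q*: 6.163 + 0.581×8.1418 = 10.8934.

tax = $10.893 per unit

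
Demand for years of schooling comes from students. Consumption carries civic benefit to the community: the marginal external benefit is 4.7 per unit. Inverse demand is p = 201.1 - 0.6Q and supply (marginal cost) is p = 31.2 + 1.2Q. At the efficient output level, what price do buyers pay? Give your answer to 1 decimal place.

Social marginal benefit = demand + MEB = 205.8 - 0.6Q.
Set SMB = MC: 205.8 - 0.6Q = 31.2 + 1.2Q → Q* = 97.0000.
Consumer price on the demand curve at Q*: 201.1 − 0.6×97.0000 = 142.9000.

P = 142.9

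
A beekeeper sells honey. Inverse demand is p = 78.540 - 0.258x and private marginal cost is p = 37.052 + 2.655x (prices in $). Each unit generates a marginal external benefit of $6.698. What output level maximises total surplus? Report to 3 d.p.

Social marginal cost = private MC − MEB = 30.354 + 2.655x.
Set SMC = demand: 30.354 + 2.655x = 78.540 - 0.258x → x* = 16.5417.

x* = 16.542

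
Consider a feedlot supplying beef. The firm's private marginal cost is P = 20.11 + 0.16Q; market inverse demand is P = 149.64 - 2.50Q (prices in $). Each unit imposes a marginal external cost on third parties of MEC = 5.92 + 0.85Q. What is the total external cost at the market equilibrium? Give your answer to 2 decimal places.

$1296.06

Market equilibrium (private): 20.11 + 0.16Q = 149.64 - 2.50Q → Q_m = 48.6955.
Total external cost = ∫₀^{Q_m} (5.92 + 0.85Q) dQ = 5.92×48.6955 + ½×0.85×48.6955² = 1296.0593.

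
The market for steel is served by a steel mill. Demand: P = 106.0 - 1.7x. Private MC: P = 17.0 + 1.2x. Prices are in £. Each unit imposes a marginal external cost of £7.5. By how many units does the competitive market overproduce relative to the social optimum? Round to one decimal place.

Market equilibrium (private): 17.0 + 1.2x = 106.0 - 1.7x → x_m = 30.6897.
Social marginal cost = private MC + MEC = 24.5 + 1.2x.
Set SMC = demand: 24.5 + 1.2x = 106.0 - 1.7x → x* = 28.1034.
Gap = |30.6897 − 28.1034| = 2.5863.

2.6 units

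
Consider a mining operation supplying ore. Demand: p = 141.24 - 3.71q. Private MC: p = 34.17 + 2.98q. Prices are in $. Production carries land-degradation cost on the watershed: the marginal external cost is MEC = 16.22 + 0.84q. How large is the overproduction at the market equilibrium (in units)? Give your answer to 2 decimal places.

Market equilibrium (private): 34.17 + 2.98q = 141.24 - 3.71q → q_m = 16.0045.
Social marginal cost = private MC + MEC = 50.39 + 3.82q.
Set SMC = demand: 50.39 + 3.82q = 141.24 - 3.71q → q* = 12.0651.
Gap = |16.0045 − 12.0651| = 3.9394.

3.94 units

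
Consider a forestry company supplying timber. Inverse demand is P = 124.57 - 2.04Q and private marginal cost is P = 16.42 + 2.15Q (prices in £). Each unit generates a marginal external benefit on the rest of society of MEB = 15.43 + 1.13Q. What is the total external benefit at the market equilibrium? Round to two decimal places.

£774.69

Market equilibrium (private): 16.42 + 2.15Q = 124.57 - 2.04Q → Q_m = 25.8115.
Total external benefit = ∫₀^{Q_m} (15.43 + 1.13Q) dQ = 15.43×25.8115 + ½×1.13×25.8115² = 774.6934.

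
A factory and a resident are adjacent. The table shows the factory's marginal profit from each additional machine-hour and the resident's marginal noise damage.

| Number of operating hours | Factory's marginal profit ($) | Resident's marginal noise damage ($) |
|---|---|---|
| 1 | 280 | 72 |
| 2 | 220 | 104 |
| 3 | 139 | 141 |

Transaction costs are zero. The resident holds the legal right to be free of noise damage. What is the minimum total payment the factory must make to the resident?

$176

Efficient level: marginal profit ≥ marginal noise damage through level 2, so k* = 2.
With the resident holding the right, the factory must at least compensate total damage at k*: 72 + 104 = 176.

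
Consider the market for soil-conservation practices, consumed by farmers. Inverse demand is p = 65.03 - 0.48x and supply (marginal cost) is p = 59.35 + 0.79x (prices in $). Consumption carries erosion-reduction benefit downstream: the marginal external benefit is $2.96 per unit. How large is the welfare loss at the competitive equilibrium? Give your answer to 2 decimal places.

Market equilibrium (private): 59.35 + 0.79x = 65.03 - 0.48x → x_m = 4.4724.
Social marginal benefit = demand + MEB = 67.99 - 0.48x.
Set SMB = MC: 67.99 - 0.48x = 59.35 + 0.79x → x* = 6.8031.
Between x* and x_m the wedge SMB − MC runs linearly from 0 to MEB(x_m), so the loss is a triangle.
DWL = ½ × 2.3307 × 2.9600 = 3.4494.

DWL = $3.45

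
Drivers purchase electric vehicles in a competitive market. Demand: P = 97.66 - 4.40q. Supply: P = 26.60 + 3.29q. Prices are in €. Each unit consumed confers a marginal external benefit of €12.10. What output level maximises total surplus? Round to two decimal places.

q* = 10.81

Social marginal benefit = demand + MEB = 109.76 - 4.40q.
Set SMB = MC: 109.76 - 4.40q = 26.60 + 3.29q → q* = 10.8140.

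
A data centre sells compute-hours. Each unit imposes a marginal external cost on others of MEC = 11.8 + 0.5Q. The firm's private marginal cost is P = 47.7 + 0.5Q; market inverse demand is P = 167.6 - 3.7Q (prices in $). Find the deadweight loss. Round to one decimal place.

DWL = $72.3

Market equilibrium (private): 47.7 + 0.5Q = 167.6 - 3.7Q → Q_m = 28.5476.
Social marginal cost = private MC + MEC = 59.5 + Q.
Set SMC = demand: 59.5 + Q = 167.6 - 3.7Q → Q* = 23.0000.
Height of the DWL triangle at Q_m is SMC(Q_m) − demand(Q_m) = MEC(Q_m) = 26.0738.
DWL = ½ × 5.5476 × 26.0738 = 72.3235.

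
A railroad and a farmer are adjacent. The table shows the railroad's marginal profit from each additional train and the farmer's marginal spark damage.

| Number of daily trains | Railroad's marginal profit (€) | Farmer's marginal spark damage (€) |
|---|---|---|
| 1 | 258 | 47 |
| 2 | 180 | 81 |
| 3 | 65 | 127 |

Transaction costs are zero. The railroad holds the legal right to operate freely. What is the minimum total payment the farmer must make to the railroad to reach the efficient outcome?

Left alone the railroad would choose level 3 (marginal profit stays positive).
Efficient level: k* = 2 (marginal profit ≥ marginal spark damage through 2).
The farmer must at least cover the railroad's forgone profit from cutting 3→2: 65 = 65.

€65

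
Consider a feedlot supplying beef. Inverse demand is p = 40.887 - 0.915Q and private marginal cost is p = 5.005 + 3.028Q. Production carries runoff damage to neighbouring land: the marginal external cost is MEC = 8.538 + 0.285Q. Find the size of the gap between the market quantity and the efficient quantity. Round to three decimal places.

2.633 units

Market equilibrium (private): 5.005 + 3.028Q = 40.887 - 0.915Q → Q_m = 9.1002.
Social marginal cost = private MC + MEC = 13.543 + 3.313Q.
Set SMC = demand: 13.543 + 3.313Q = 40.887 - 0.915Q → Q* = 6.4674.
Gap = |9.1002 − 6.4674| = 2.6328.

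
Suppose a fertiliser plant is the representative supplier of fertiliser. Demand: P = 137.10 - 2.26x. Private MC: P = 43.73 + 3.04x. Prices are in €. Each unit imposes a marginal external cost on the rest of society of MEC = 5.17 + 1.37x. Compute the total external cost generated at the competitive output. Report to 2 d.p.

Market equilibrium (private): 43.73 + 3.04x = 137.10 - 2.26x → x_m = 17.6170.
Total external cost = ∫₀^{x_m} (5.17 + 1.37x) dx = 5.17×17.6170 + ½×1.37×17.6170² = 303.6756.

€303.68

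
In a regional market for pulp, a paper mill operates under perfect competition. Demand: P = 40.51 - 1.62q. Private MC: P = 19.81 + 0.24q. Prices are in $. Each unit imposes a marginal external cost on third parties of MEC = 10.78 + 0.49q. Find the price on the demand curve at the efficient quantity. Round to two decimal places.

P = $33.67

Social marginal cost = private MC + MEC = 30.59 + 0.73q.
Set SMC = demand: 30.59 + 0.73q = 40.51 - 1.62q → q* = 4.2213.
Consumer price on the demand curve at q*: 40.51 − 1.62×4.2213 = 33.6715.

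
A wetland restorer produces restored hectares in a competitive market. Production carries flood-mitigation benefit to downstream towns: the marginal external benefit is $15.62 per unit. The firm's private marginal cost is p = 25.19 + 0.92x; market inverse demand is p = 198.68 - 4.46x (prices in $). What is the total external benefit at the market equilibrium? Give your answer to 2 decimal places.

$503.70

Market equilibrium (private): 25.19 + 0.92x = 198.68 - 4.46x → x_m = 32.2472.
Total external benefit = MEB × x_m = 15.62 × 32.2472 = 503.7013.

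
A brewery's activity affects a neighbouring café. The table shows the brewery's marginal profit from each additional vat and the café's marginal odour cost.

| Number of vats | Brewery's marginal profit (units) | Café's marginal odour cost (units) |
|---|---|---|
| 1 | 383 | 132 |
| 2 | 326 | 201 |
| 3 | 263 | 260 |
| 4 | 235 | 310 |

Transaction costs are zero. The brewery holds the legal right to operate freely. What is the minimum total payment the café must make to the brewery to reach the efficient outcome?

235

Left alone the brewery would choose level 4 (marginal profit stays positive).
Efficient level: k* = 3 (marginal profit ≥ marginal odour cost through 3).
The café must at least cover the brewery's forgone profit from cutting 4→3: 235 = 235.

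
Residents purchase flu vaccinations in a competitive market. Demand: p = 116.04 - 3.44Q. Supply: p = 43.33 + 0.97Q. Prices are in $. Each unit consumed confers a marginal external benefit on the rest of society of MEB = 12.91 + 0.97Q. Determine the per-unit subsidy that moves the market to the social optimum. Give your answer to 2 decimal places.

Social marginal benefit = demand + MEB = 128.95 - 2.47Q.
Set SMB = MC: 128.95 - 2.47Q = 43.33 + 0.97Q → Q* = 24.8895.
The Pigouvian subsidy equals MEB at Q*: 12.91 + 0.97×24.8895 = 37.0528.

subsidy = $37.05 per unit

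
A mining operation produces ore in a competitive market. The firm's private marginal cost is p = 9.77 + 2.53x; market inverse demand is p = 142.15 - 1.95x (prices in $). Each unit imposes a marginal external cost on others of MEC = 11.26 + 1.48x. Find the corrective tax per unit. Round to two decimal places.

Social marginal cost = private MC + MEC = 21.03 + 4.01x.
Set SMC = demand: 21.03 + 4.01x = 142.15 - 1.95x → x* = 20.3221.
The Pigouvian tax equals MEC at x*: 11.26 + 1.48×20.3221 = 41.3367.

tax = $41.34 per unit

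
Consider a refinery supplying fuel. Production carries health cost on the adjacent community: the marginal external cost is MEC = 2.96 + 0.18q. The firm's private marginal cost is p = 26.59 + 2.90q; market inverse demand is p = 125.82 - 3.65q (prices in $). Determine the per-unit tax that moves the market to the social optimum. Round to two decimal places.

Social marginal cost = private MC + MEC = 29.55 + 3.08q.
Set SMC = demand: 29.55 + 3.08q = 125.82 - 3.65q → q* = 14.3046.
The Pigouvian tax equals MEC at q*: 2.96 + 0.18×14.3046 = 5.5348.

tax = $5.53 per unit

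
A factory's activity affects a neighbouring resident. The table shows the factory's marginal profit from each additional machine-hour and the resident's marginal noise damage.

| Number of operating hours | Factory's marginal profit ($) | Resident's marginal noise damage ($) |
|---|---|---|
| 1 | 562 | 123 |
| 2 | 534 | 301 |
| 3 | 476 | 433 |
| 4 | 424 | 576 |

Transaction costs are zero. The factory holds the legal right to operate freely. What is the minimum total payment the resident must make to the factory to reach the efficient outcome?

Left alone the factory would choose level 4 (marginal profit stays positive).
Efficient level: k* = 3 (marginal profit ≥ marginal noise damage through 3).
The resident must at least cover the factory's forgone profit from cutting 4→3: 424 = 424.

$424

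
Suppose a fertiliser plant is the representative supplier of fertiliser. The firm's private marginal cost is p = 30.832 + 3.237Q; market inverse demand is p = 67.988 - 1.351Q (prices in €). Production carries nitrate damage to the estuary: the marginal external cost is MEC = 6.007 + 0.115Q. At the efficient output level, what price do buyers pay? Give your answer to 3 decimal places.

Social marginal cost = private MC + MEC = 36.839 + 3.352Q.
Set SMC = demand: 36.839 + 3.352Q = 67.988 - 1.351Q → Q* = 6.6232.
Consumer price on the demand curve at Q*: 67.988 − 1.351×6.6232 = 59.0401.

P = €59.040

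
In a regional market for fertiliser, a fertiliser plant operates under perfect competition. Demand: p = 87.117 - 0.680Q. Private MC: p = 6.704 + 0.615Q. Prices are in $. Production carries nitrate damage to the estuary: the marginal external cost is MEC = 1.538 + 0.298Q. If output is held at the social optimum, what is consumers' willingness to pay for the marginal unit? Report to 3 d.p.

Social marginal cost = private MC + MEC = 8.242 + 0.913Q.
Set SMC = demand: 8.242 + 0.913Q = 87.117 - 0.680Q → Q* = 49.5135.
Consumer price on the demand curve at Q*: 87.117 − 0.680×49.5135 = 53.4478.

P = $53.448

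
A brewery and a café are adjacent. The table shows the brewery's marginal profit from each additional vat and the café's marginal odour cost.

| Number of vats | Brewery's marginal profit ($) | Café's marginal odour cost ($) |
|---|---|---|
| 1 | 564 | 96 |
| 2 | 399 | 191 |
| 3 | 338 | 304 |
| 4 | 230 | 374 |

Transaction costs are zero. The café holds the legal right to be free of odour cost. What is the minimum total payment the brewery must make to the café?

$591

Efficient level: marginal profit ≥ marginal odour cost through level 3, so k* = 3.
With the café holding the right, the brewery must at least compensate total damage at k*: 96 + 191 + 304 = 591.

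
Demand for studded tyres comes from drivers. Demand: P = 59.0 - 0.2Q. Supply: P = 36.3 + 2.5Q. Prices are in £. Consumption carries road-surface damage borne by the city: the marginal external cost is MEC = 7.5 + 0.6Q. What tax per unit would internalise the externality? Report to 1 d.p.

Social marginal benefit = demand − MEC = 51.5 - 0.8Q.
Set SMB = MC: 51.5 - 0.8Q = 36.3 + 2.5Q → Q* = 4.6061.
The Pigouvian tax equals MEC at Q*: 7.5 + 0.6×4.6061 = 10.2637.

tax = £10.3 per unit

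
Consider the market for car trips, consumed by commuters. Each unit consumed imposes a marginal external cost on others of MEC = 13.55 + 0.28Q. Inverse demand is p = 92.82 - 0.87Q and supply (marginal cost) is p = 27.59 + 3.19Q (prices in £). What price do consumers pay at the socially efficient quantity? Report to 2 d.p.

Social marginal benefit = demand − MEC = 79.27 - 1.15Q.
Set SMB = MC: 79.27 - 1.15Q = 27.59 + 3.19Q → Q* = 11.9078.
Consumer price on the demand curve at Q*: 92.82 − 0.87×11.9078 = 82.4602.

P = £82.46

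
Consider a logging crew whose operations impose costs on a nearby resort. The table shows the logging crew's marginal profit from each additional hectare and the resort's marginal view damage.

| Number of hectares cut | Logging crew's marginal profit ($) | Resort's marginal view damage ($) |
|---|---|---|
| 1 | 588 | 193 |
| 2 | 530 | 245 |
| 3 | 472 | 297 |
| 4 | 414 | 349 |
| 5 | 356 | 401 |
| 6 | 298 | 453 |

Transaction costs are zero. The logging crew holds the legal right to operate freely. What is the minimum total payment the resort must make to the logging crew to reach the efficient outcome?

$654

Left alone the logging crew would choose level 6 (marginal profit stays positive).
Efficient level: k* = 4 (marginal profit ≥ marginal view damage through 4).
The resort must at least cover the logging crew's forgone profit from cutting 6→4: 356 + 298 = 654.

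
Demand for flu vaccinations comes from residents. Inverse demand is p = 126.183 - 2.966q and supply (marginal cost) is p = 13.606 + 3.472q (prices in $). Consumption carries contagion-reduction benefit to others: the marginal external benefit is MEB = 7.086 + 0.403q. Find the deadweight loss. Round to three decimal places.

Market equilibrium (private): 13.606 + 3.472q = 126.183 - 2.966q → q_m = 17.4863.
Social marginal benefit = demand + MEB = 133.269 - 2.563q.
Set SMB = MC: 133.269 - 2.563q = 13.606 + 3.472q → q* = 19.8282.
The loss is the area between SMB and MC from q* to q_m; with linear curves that's a triangle of height MEB(q_m).
DWL = ½ × 2.3419 × 14.1330 = 16.5490.

DWL = $16.549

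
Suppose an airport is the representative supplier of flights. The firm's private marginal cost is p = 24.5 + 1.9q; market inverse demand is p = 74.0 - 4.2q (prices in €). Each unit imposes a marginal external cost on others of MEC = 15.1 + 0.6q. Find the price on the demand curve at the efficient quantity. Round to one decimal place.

P = €52.4

Social marginal cost = private MC + MEC = 39.6 + 2.5q.
Set SMC = demand: 39.6 + 2.5q = 74.0 - 4.2q → q* = 5.1343.
Consumer price on the demand curve at q*: 74.0 − 4.2×5.1343 = 52.4359.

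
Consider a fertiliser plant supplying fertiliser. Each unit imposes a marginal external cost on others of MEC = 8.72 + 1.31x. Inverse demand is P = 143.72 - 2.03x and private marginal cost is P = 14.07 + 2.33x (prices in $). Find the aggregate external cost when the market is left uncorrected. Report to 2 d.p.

$838.48

Market equilibrium (private): 14.07 + 2.33x = 143.72 - 2.03x → x_m = 29.7362.
Total external cost = ∫₀^{x_m} (8.72 + 1.31x) dx = 8.72×29.7362 + ½×1.31×29.7362² = 838.4779.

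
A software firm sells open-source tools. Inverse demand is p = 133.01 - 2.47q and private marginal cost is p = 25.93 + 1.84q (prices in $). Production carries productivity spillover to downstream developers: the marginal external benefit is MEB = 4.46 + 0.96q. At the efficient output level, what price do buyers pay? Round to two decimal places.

Social marginal cost = private MC − MEB = 21.47 + 0.88q.
Set SMC = demand: 21.47 + 0.88q = 133.01 - 2.47q → q* = 33.2955.
Consumer price on the demand curve at q*: 133.01 − 2.47×33.2955 = 50.7701.

P = $50.77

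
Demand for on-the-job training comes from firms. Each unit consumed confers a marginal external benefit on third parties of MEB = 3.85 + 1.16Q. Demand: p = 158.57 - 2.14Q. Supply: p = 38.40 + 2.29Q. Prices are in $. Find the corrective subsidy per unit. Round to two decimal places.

subsidy = $47.84 per unit

Social marginal benefit = demand + MEB = 162.42 - 0.98Q.
Set SMB = MC: 162.42 - 0.98Q = 38.40 + 2.29Q → Q* = 37.9266.
The Pigouvian subsidy equals MEB at Q*: 3.85 + 1.16×37.9266 = 47.8449.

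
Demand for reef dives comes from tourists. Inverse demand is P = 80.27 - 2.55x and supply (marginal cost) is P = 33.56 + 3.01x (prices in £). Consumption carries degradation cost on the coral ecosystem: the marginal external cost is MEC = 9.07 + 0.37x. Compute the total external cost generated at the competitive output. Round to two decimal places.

Market equilibrium (private): 33.56 + 3.01x = 80.27 - 2.55x → x_m = 8.4011.
Total external cost = ∫₀^{x_m} (9.07 + 0.37x) dx = 9.07×8.4011 + ½×0.37×8.4011² = 89.2550.

£89.25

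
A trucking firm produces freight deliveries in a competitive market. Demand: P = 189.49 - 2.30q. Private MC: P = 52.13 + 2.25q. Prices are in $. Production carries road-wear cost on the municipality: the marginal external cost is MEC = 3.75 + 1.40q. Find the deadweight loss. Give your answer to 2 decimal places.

Market equilibrium (private): 52.13 + 2.25q = 189.49 - 2.30q → q_m = 30.1890.
Social marginal cost = private MC + MEC = 55.88 + 3.65q.
Set SMC = demand: 55.88 + 3.65q = 189.49 - 2.30q → q* = 22.4555.
The loss is the area between SMC and demand from q* to q_m; with linear curves that's a triangle of height MEC(q_m).
DWL = ½ × 7.7335 × 46.0146 = 177.9270.

DWL = $177.93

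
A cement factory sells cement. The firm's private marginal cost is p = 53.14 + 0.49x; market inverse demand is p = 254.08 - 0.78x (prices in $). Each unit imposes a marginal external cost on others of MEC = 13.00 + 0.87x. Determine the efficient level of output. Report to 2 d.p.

x* = 87.82

Social marginal cost = private MC + MEC = 66.14 + 1.36x.
Set SMC = demand: 66.14 + 1.36x = 254.08 - 0.78x → x* = 87.8224.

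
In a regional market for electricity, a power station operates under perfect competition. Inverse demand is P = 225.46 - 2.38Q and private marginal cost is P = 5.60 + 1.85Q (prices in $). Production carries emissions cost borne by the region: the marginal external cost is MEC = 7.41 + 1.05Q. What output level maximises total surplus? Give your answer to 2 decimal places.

Social marginal cost = private MC + MEC = 13.01 + 2.90Q.
Set SMC = demand: 13.01 + 2.90Q = 225.46 - 2.38Q → Q* = 40.2367.

Q* = 40.24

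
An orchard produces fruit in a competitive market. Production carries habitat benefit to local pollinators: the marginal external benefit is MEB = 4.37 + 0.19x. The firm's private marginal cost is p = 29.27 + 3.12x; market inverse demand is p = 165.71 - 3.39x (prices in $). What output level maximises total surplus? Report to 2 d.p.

Social marginal cost = private MC − MEB = 24.90 + 2.93x.
Set SMC = demand: 24.90 + 2.93x = 165.71 - 3.39x → x* = 22.2801.

x* = 22.28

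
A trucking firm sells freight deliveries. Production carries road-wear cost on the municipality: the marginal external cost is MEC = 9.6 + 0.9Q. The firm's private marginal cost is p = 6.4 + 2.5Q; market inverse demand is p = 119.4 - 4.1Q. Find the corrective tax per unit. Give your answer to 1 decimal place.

tax = 22.0 per unit

Social marginal cost = private MC + MEC = 16.0 + 3.4Q.
Set SMC = demand: 16.0 + 3.4Q = 119.4 - 4.1Q → Q* = 13.7867.
The Pigouvian tax equals MEC at Q*: 9.6 + 0.9×13.7867 = 22.0080.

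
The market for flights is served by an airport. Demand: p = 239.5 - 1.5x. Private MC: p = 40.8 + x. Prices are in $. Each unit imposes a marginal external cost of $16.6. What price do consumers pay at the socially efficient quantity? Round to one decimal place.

P = $130.2

Social marginal cost = private MC + MEC = 57.4 + x.
Set SMC = demand: 57.4 + x = 239.5 - 1.5x → x* = 72.8400.
Consumer price on the demand curve at x*: 239.5 − 1.5×72.8400 = 130.2400.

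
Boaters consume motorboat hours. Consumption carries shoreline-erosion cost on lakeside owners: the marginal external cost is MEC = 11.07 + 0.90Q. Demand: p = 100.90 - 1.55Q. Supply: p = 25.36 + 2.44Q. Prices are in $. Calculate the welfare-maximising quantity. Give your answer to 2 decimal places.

Social marginal benefit = demand − MEC = 89.83 - 2.45Q.
Set SMB = MC: 89.83 - 2.45Q = 25.36 + 2.44Q → Q* = 13.1840.

Q* = 13.18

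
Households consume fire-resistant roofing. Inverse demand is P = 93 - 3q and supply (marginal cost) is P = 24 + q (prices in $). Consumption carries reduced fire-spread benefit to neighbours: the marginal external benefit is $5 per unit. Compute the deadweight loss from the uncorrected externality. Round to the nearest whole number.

Market equilibrium (private): 24 + q = 93 - 3q → q_m = 17.2500.
Social marginal benefit = demand + MEB = 98 - 3q.
Set SMB = MC: 98 - 3q = 24 + q → q* = 18.5000.
The loss is the area between SMB and MC from q* to q_m; with linear curves that's a triangle of height MEB(q_m).
DWL = ½ × 1.2500 × 5.0000 = 3.1250.

DWL = $3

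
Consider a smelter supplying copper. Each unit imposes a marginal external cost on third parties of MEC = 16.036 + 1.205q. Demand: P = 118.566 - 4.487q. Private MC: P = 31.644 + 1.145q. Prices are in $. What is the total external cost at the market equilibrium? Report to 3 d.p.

Market equilibrium (private): 31.644 + 1.145q = 118.566 - 4.487q → q_m = 15.4336.
Total external cost = ∫₀^{q_m} (16.036 + 1.205q) dq = 16.036×15.4336 + ½×1.205×15.4336² = 391.0063.

$391.006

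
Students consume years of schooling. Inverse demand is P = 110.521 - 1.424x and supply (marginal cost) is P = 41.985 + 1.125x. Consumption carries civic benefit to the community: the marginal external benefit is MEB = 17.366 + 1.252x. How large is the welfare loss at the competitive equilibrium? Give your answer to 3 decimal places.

DWL = 1003.840

Market equilibrium (private): 41.985 + 1.125x = 110.521 - 1.424x → x_m = 26.8874.
Social marginal benefit = demand + MEB = 127.887 - 0.172x.
Set SMB = MC: 127.887 - 0.172x = 41.985 + 1.125x → x* = 66.2313.
The welfare-loss triangle has base |x_m − x*| and height MEB(x_m) (the vertical gap between SMB and MC is zero at x* and MEB at x_m).
DWL = ½ × 39.3439 × 51.0290 = 1003.8399.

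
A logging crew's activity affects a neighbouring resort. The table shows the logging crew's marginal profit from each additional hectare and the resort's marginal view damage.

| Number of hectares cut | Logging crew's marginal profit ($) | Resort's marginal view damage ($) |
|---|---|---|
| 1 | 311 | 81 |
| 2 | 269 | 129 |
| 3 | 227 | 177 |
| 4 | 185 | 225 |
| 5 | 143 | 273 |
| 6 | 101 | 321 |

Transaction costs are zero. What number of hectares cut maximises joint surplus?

Bargaining reaches the level where marginal profit last exceeds marginal view damage.
That holds through level 3 (227 ≥ 177) but not at 4 (185 < 225).

3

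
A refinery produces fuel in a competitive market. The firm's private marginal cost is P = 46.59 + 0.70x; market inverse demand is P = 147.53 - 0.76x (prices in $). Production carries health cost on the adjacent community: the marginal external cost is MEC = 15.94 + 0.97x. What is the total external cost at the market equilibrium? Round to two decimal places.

Market equilibrium (private): 46.59 + 0.70x = 147.53 - 0.76x → x_m = 69.1370.
Total external cost = ∫₀^{x_m} (15.94 + 0.97x) dx = 15.94×69.1370 + ½×0.97×69.1370² = 3420.3073.

$3420.31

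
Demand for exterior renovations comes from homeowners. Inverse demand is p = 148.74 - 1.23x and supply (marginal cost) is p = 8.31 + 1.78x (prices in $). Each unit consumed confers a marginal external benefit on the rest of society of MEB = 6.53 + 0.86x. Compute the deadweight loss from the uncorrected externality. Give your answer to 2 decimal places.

Market equilibrium (private): 8.31 + 1.78x = 148.74 - 1.23x → x_m = 46.6545.
Social marginal benefit = demand + MEB = 155.27 - 0.37x.
Set SMB = MC: 155.27 - 0.37x = 8.31 + 1.78x → x* = 68.3535.
Height of the DWL triangle at x_m is SMB(x_m) − MC(x_m) = MEB(x_m) = 46.6529.
DWL = ½ × 21.6990 × 46.6529 = 506.1606.

DWL = $506.16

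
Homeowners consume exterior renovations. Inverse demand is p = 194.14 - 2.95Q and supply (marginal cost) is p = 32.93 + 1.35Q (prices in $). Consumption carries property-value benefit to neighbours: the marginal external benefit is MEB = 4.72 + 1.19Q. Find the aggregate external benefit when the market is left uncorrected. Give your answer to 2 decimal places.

Market equilibrium (private): 32.93 + 1.35Q = 194.14 - 2.95Q → Q_m = 37.4907.
Total external benefit = ∫₀^{Q_m} (4.72 + 1.19Q) dQ = 4.72×37.4907 + ½×1.19×37.4907² = 1013.2599.

$1013.26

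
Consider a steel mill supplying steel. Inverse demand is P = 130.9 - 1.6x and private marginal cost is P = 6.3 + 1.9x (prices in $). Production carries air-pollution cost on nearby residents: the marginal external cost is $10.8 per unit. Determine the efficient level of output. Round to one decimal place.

x* = 32.5

Social marginal cost = private MC + MEC = 17.1 + 1.9x.
Set SMC = demand: 17.1 + 1.9x = 130.9 - 1.6x → x* = 32.5143.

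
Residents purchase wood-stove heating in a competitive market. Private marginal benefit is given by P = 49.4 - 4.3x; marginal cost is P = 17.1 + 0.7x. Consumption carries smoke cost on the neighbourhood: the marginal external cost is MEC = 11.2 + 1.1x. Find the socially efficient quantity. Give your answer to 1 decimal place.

x* = 3.5

Social marginal benefit = demand − MEC = 38.2 - 5.4x.
Set SMB = MC: 38.2 - 5.4x = 17.1 + 0.7x → x* = 3.4590.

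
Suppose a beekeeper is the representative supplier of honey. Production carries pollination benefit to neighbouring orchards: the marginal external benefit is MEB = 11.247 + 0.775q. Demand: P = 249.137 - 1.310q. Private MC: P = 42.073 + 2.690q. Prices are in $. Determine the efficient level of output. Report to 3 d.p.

Social marginal cost = private MC − MEB = 30.826 + 1.915q.
Set SMC = demand: 30.826 + 1.915q = 249.137 - 1.310q → q* = 67.6933.

q* = 67.693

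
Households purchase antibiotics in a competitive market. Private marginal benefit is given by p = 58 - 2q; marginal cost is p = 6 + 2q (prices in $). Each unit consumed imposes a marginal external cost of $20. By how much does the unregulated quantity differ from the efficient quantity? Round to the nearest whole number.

5 units

Market equilibrium (private): 6 + 2q = 58 - 2q → q_m = 13.0000.
Social marginal benefit = demand − MEC = 38 - 2q.
Set SMB = MC: 38 - 2q = 6 + 2q → q* = 8.0000.
Gap = |13.0000 − 8.0000| = 5.0000.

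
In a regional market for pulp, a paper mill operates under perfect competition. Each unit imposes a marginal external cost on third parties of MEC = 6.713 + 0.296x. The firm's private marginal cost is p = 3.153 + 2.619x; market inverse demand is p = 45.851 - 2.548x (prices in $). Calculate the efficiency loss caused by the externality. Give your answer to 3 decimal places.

Market equilibrium (private): 3.153 + 2.619x = 45.851 - 2.548x → x_m = 8.2636.
Social marginal cost = private MC + MEC = 9.866 + 2.915x.
Set SMC = demand: 9.866 + 2.915x = 45.851 - 2.548x → x* = 6.5870.
The welfare-loss triangle has base |x_m − x*| and height MEC(x_m) (the vertical gap between SMC and demand is zero at x* and MEC at x_m).
DWL = ½ × 1.6766 × 9.1590 = 7.6780.

DWL = $7.678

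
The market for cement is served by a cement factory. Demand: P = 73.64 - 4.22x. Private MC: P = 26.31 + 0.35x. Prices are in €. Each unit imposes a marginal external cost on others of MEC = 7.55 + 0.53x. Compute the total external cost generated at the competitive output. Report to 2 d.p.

€106.62

Market equilibrium (private): 26.31 + 0.35x = 73.64 - 4.22x → x_m = 10.3567.
Total external cost = ∫₀^{x_m} (7.55 + 0.53x) dx = 7.55×10.3567 + ½×0.53×10.3567² = 106.6173.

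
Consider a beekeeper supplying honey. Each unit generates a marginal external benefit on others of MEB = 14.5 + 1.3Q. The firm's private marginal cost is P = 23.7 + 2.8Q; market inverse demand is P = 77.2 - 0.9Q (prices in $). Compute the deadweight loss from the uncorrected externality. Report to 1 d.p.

DWL = $231.0

Market equilibrium (private): 23.7 + 2.8Q = 77.2 - 0.9Q → Q_m = 14.4595.
Social marginal cost = private MC − MEB = 9.2 + 1.5Q.
Set SMC = demand: 9.2 + 1.5Q = 77.2 - 0.9Q → Q* = 28.3333.
The welfare-loss triangle has base |Q_m − Q*| and height MEB(Q_m) (the vertical gap between SMC and demand is zero at Q* and MEB at Q_m).
DWL = ½ × 13.8738 × 33.2973 = 230.9800.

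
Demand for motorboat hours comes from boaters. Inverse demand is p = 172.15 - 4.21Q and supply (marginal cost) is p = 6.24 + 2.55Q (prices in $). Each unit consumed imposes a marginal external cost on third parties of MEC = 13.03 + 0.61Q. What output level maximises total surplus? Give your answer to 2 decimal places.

Q* = 20.74

Social marginal benefit = demand − MEC = 159.12 - 4.82Q.
Set SMB = MC: 159.12 - 4.82Q = 6.24 + 2.55Q → Q* = 20.7436.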